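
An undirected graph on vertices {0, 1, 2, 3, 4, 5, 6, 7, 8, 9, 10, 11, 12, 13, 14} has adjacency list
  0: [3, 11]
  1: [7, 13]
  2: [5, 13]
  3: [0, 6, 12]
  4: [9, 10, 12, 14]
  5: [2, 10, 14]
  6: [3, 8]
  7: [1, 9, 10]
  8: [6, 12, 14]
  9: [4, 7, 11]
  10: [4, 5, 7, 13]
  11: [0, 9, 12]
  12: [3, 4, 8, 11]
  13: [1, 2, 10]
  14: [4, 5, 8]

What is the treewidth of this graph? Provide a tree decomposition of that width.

Every bag has size at most 4, so the width is 4 − 1 = 3 and tw(G) ≤ 3. For the lower bound: the 4 vertex sets {1,2,13}, {7}, {10}, {4,5,9,14} are disjoint, each induces a connected subgraph, and every pair is joined by at least one edge of G. Contracting each set to a single vertex therefore yields K_{4} as a minor, and since treewidth is minor-monotone, tw(G) ≥ tw(K_{4}) = 3. Combining the bounds, tw(G) = 3.

Treewidth 3.
One optimal decomposition is:
Bags: B1 = {1, 2, 7, 13}  B2 = {2, 7, 10, 13}  B3 = {2, 5, 7, 10}  B4 = {5, 7, 9, 10}  B5 = {4, 5, 9, 10}  B6 = {4, 5, 9, 14}  B7 = {4, 9, 11, 14}  B8 = {4, 11, 12, 14}  B9 = {8, 11, 12, 14}  B10 = {0, 8, 11, 12}  B11 = {0, 3, 8, 12}  B12 = {0, 3, 6, 8}
Tree: B1–B2, B2–B3, B3–B4, B4–B5, B5–B6, B6–B7, B7–B8, B8–B9, B9–B10, B10–B11, B11–B12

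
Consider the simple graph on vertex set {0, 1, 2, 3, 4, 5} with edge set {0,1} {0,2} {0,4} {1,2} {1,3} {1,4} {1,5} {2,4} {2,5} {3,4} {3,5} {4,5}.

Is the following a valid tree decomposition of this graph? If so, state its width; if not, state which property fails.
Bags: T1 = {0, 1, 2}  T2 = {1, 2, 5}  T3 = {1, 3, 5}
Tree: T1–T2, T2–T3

A tree decomposition must satisfy three properties: every vertex lies in some bag; for every edge, both endpoints lie together in some bag; and for every vertex, the bags containing it form a connected subtree. Here vertex 4 appears in no bag, so the decomposition is invalid.

No — vertex 4 appears in no bag.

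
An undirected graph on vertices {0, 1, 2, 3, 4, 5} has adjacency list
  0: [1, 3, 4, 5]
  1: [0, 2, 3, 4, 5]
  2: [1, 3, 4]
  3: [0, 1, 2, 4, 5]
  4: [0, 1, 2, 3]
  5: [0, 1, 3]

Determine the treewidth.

A width-3 tree decomposition is:
Bags: B1 = {0, 1, 3, 4}  B2 = {0, 1, 3, 5}  B3 = {1, 2, 3, 4}
Tree: B1–B2, B1–B3
Every bag has size at most 4, so the width is 4 − 1 = 3 and tw(G) ≤ 3. On the other hand G contains the 4-clique {0, 1, 3, 4}. A clique must lie in a single bag of any decomposition, so no decomposition can have width below 3. Hence tw(G) = 3 exactly.

3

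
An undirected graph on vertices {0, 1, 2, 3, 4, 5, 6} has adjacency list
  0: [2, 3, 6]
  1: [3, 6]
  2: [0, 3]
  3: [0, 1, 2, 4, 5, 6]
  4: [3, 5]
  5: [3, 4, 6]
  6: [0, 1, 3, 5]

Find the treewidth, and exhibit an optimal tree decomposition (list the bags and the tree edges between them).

Each bag holds 3 vertices, so the decomposition has width 2, which upper-bounds the treewidth. For the lower bound, the 3 vertices {0, 2, 3} are pairwise adjacent, and any tree decomposition puts a clique entirely inside one bag — forcing width ≥ 2. Hence tw(G) = 2 exactly.

Treewidth 2.
One such decomposition:
Bags: B1 = {0, 3, 6}  B2 = {1, 3, 6}  B3 = {3, 5, 6}  B4 = {0, 2, 3}  B5 = {3, 4, 5}
Tree: B1–B2, B2–B3, B1–B4, B3–B5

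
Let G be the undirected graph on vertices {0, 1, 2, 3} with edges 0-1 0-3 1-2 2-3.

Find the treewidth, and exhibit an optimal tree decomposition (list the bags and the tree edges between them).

Treewidth 2.
One optimal decomposition is:
Bags: B1 = {0, 2, 3}  B2 = {0, 1, 2}
Tree: B1–B2

The largest bag has 3 vertices, giving width 2; this decomposition certifies tw(G) ≤ 2. For the lower bound, G contains the cycle 0–3–2–1–0, so G is not a forest; only forests have treewidth ≤ 1, hence tw(G) ≥ 2. The upper and lower bounds meet at 2, so that is the treewidth.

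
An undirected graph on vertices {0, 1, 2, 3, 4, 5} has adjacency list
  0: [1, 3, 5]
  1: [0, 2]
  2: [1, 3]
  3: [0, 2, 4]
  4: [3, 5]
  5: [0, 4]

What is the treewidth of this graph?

A width-2 tree decomposition is:
Bags: B1 = {3, 4, 5}  B2 = {0, 3, 5}  B3 = {0, 2, 3}  B4 = {0, 1, 2}
Tree: B1–B2, B2–B3, B3–B4
The largest bag has 3 vertices, giving width 2; this decomposition certifies tw(G) ≤ 2. For the lower bound, G contains the cycle 4–5–0–3–4, so G is not a forest; only forests have treewidth ≤ 1, hence tw(G) ≥ 2. Hence tw(G) = 2 exactly.

2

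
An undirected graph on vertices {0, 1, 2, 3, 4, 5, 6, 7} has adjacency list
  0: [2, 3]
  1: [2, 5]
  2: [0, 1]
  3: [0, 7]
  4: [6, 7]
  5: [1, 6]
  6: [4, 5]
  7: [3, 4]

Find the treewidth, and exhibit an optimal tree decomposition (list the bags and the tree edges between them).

Each bag holds 3 vertices, so the decomposition has width 2, which upper-bounds the treewidth. The edges 5–1–2–0–3–7–4–6–5 form a cycle, so G is not a tree and its treewidth is at least 2. Combining the bounds, tw(G) = 2.

Treewidth 2.
Bags: B1 = {1, 2, 5}  B2 = {0, 2, 5}  B3 = {0, 3, 5}  B4 = {3, 5, 7}  B5 = {4, 5, 7}  B6 = {4, 5, 6}
Tree: B1–B2, B2–B3, B3–B4, B4–B5, B5–B6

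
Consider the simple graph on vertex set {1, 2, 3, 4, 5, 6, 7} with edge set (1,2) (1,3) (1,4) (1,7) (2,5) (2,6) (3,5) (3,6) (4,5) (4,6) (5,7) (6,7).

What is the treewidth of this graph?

A width-3 tree decomposition is:
Bags: B1 = {1, 3, 5, 6}  B2 = {1, 4, 5, 6}  B3 = {1, 5, 6, 7}  B4 = {1, 2, 5, 6}
Tree: B1–B2, B2–B3, B3–B4
Every bag has size at most 4, so the width is 4 − 1 = 3 and tw(G) ≤ 3. For the lower bound: the 4 vertex sets {3,6}, {1,4}, {5}, {7} are disjoint, each induces a connected subgraph, and every pair is joined by at least one edge of G. Contracting each set to a single vertex therefore yields K_{4} as a minor, and since treewidth is minor-monotone, tw(G) ≥ tw(K_{4}) = 3. Combining the bounds, tw(G) = 3.

3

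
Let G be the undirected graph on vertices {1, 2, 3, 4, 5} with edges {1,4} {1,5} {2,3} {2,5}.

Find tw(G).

A width-1 tree decomposition is:
Bags: B1 = {2, 3}  B2 = {2, 5}  B3 = {1, 5}  B4 = {1, 4}
Tree: B1–B2, B2–B3, B3–B4
Each bag holds 2 vertices, so the decomposition has width 1, which upper-bounds the treewidth. Since G has at least one edge (e.g. 3–2), it is not an edgeless graph, so tw(G) ≥ 1. Hence tw(G) = 1 exactly.

1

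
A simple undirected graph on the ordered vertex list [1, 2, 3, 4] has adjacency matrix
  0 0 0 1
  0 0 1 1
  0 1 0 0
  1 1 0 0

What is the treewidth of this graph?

A width-1 tree decomposition is:
Bags: B1 = {1, 4}  B2 = {2, 4}  B3 = {2, 3}
Tree: B1–B2, B2–B3
The largest bag has 2 vertices, giving width 1; this decomposition certifies tw(G) ≤ 1. Since G has at least one edge (e.g. 1–4), it is not an edgeless graph, so tw(G) ≥ 1. Hence tw(G) = 1 exactly.

1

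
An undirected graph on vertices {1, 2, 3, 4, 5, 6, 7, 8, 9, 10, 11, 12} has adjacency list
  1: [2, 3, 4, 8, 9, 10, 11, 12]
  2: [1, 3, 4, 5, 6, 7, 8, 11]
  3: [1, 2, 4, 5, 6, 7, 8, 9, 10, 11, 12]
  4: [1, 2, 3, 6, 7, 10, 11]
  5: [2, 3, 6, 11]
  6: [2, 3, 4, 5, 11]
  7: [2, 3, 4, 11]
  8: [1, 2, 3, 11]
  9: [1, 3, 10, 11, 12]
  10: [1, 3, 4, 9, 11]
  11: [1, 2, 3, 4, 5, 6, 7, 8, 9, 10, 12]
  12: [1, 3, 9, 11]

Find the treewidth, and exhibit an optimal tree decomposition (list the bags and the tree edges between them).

Every bag has size at most 5, so the width is 5 − 1 = 4 and tw(G) ≤ 4. On the other hand G contains the 5-clique {1, 3, 9, 10, 11}. A clique must lie in a single bag of any decomposition, so no decomposition can have width below 4. Hence tw(G) = 4 exactly.

Treewidth 4.
One optimal decomposition is:
Bags: B1 = {1, 2, 3, 4, 11}  B2 = {1, 2, 3, 8, 11}  B3 = {1, 3, 4, 10, 11}  B4 = {2, 3, 4, 7, 11}  B5 = {2, 3, 4, 6, 11}  B6 = {2, 3, 5, 6, 11}  B7 = {1, 3, 9, 10, 11}  B8 = {1, 3, 9, 11, 12}
Tree: B1–B2, B1–B3, B1–B4, B4–B5, B5–B6, B3–B7, B7–B8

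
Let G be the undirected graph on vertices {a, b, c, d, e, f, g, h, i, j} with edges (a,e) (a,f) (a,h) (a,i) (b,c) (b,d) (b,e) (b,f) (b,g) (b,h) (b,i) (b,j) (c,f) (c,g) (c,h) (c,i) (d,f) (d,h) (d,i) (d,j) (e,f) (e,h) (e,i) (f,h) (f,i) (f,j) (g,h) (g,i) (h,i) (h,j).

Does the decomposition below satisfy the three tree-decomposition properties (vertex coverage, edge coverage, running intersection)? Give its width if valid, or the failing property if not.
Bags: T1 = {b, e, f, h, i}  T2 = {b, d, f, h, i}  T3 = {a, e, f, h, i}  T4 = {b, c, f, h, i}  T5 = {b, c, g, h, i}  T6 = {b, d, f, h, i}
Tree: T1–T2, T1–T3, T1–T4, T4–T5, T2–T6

No — vertex j appears in no bag.

A tree decomposition must satisfy three properties: every vertex lies in some bag; for every edge, both endpoints lie together in some bag; and for every vertex, the bags containing it form a connected subtree. Here vertex j appears in no bag, so the decomposition is invalid.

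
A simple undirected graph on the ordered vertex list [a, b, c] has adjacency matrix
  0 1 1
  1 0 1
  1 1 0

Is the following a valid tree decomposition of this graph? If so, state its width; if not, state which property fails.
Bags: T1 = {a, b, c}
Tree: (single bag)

Yes; width 2.

Checking the three conditions: (i) the bags cover all of {a, b, c}; (ii) for each edge, some bag contains both endpoints; (iii) the bags containing any fixed vertex form a subtree. All hold, so the decomposition is valid with width 3 − 1 = 2.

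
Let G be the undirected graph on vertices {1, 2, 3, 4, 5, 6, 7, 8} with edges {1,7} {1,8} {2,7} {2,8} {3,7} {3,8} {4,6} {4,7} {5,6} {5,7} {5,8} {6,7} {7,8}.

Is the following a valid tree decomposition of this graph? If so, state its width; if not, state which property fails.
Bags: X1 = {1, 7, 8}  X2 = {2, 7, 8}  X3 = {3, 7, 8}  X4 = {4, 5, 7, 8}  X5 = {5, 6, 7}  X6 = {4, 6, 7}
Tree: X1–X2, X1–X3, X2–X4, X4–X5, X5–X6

A tree decomposition must satisfy three properties: every vertex lies in some bag; for every edge, both endpoints lie together in some bag; and for every vertex, the bags containing it form a connected subtree. Here bags containing vertex 4 are not connected in the tree, so the decomposition is invalid.

No — bags containing vertex 4 are not connected in the tree.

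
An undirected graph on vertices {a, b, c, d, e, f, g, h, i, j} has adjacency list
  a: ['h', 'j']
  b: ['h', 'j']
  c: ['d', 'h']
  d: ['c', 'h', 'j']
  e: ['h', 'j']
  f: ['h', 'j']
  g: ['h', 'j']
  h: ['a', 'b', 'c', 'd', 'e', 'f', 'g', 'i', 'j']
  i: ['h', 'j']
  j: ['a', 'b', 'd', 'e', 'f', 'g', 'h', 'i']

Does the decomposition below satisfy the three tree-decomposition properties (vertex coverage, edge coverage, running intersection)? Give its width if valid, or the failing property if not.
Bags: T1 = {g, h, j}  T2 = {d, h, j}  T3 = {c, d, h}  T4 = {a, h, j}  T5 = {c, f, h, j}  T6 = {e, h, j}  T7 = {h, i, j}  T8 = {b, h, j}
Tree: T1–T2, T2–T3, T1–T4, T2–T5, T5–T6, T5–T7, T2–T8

No — bags containing vertex c are not connected in the tree.

A tree decomposition must satisfy three properties: every vertex lies in some bag; for every edge, both endpoints lie together in some bag; and for every vertex, the bags containing it form a connected subtree. Here bags containing vertex c are not connected in the tree, so the decomposition is invalid.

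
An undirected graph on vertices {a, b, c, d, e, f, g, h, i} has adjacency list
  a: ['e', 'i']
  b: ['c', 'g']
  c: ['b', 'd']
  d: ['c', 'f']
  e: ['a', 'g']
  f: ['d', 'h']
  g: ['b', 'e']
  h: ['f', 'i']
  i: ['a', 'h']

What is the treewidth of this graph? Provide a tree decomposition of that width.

The largest bag has 3 vertices, giving width 2; this decomposition certifies tw(G) ≤ 2. The edges b–g–e–a–i–h–f–d–c–b form a cycle, so G is not a tree and its treewidth is at least 2. The upper and lower bounds meet at 2, so that is the treewidth.

Treewidth 2.
One such decomposition:
Bags: B1 = {b, e, g}  B2 = {a, b, e}  B3 = {a, b, i}  B4 = {b, h, i}  B5 = {b, f, h}  B6 = {b, d, f}  B7 = {b, c, d}
Tree: B1–B2, B2–B3, B3–B4, B4–B5, B5–B6, B6–B7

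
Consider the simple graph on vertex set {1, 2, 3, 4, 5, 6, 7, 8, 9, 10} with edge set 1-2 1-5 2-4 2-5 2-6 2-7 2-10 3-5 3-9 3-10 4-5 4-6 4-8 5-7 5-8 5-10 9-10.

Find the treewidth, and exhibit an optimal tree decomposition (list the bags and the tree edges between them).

Treewidth 2.
One optimal decomposition is:
Bags: B1 = {3, 5, 10}  B2 = {2, 5, 10}  B3 = {2, 5, 7}  B4 = {2, 4, 5}  B5 = {3, 9, 10}  B6 = {2, 4, 6}  B7 = {1, 2, 5}  B8 = {4, 5, 8}
Tree: B1–B2, B2–B3, B2–B4, B1–B5, B4–B6, B2–B7, B4–B8

The largest bag has 3 vertices, giving width 2; this decomposition certifies tw(G) ≤ 2. Conversely, {3, 9, 10} is a clique of size 3, and the vertices of any clique must share a bag in every tree decomposition; so some bag has ≥ 3 vertices and tw(G) ≥ 2. Combining the bounds, tw(G) = 2.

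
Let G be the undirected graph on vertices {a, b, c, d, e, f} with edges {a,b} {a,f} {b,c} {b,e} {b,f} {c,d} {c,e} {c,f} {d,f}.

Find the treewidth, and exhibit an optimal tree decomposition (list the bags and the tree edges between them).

The largest bag has 3 vertices, giving width 2; this decomposition certifies tw(G) ≤ 2. On the other hand G contains the 3-clique {b, c, e}. A clique must lie in a single bag of any decomposition, so no decomposition can have width below 2. Hence tw(G) = 2 exactly.

Treewidth 2.
One optimal decomposition is:
Bags: B1 = {b, c, e}  B2 = {b, c, f}  B3 = {c, d, f}  B4 = {a, b, f}
Tree: B1–B2, B2–B3, B2–B4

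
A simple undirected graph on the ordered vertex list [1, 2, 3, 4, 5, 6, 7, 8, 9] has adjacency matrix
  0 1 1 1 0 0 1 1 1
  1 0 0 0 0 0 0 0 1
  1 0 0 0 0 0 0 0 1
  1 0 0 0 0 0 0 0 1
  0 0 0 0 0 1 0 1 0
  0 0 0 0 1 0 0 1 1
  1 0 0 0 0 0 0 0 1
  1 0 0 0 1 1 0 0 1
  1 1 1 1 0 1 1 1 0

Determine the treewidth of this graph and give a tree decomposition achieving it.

Each bag holds 3 vertices, so the decomposition has width 2, which upper-bounds the treewidth. On the other hand G contains the 3-clique {1, 2, 9}. A clique must lie in a single bag of any decomposition, so no decomposition can have width below 2. The upper and lower bounds meet at 2, so that is the treewidth.

Treewidth 2.
One such decomposition:
Bags: B1 = {1, 8, 9}  B2 = {1, 3, 9}  B3 = {1, 4, 9}  B4 = {1, 7, 9}  B5 = {1, 2, 9}  B6 = {6, 8, 9}  B7 = {5, 6, 8}
Tree: B1–B2, B2–B3, B1–B4, B2–B5, B1–B6, B6–B7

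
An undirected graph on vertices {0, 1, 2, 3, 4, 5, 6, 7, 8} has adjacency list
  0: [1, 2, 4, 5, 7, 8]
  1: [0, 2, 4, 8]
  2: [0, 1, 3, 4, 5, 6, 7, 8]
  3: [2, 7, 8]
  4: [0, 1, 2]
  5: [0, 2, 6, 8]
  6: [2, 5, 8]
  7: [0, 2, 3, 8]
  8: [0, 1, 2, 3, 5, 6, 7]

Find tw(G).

3

A width-3 tree decomposition is:
Bags: B1 = {2, 5, 6, 8}  B2 = {0, 2, 5, 8}  B3 = {0, 1, 2, 8}  B4 = {0, 1, 2, 4}  B5 = {0, 2, 7, 8}  B6 = {2, 3, 7, 8}
Tree: B1–B2, B2–B3, B3–B4, B3–B5, B5–B6
The largest bag has 4 vertices, giving width 3; this decomposition certifies tw(G) ≤ 3. On the other hand G contains the 4-clique {0, 1, 2, 8}. A clique must lie in a single bag of any decomposition, so no decomposition can have width below 3. The upper and lower bounds meet at 3, so that is the treewidth.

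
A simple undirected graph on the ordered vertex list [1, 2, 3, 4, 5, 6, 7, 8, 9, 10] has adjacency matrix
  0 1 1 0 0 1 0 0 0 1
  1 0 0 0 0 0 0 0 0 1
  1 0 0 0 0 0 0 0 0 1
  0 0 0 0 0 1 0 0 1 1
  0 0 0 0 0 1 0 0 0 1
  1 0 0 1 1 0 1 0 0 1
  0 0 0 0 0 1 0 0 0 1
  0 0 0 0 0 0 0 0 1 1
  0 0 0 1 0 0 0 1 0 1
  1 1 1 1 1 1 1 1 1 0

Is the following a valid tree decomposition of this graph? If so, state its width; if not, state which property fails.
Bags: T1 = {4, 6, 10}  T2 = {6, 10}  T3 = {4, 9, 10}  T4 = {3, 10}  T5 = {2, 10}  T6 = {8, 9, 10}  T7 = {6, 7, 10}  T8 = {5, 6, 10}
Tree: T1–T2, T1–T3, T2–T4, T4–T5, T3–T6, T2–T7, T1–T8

A tree decomposition must satisfy three properties: every vertex lies in some bag; for every edge, both endpoints lie together in some bag; and for every vertex, the bags containing it form a connected subtree. Here vertex 1 appears in no bag, so the decomposition is invalid.

No — vertex 1 appears in no bag.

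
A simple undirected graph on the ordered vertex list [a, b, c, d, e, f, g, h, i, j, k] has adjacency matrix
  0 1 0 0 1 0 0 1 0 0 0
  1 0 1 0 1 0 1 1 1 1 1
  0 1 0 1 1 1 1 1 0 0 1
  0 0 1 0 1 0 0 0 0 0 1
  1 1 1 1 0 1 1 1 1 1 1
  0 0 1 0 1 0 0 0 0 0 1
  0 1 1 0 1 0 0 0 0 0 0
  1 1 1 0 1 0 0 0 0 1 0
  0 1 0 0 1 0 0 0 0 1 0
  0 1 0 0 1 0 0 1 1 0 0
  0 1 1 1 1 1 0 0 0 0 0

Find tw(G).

A width-3 tree decomposition is:
Bags: B1 = {b, e, h, j}  B2 = {b, c, e, h}  B3 = {b, c, e, k}  B4 = {a, b, e, h}  B5 = {c, e, f, k}  B6 = {b, c, e, g}  B7 = {c, d, e, k}  B8 = {b, e, i, j}
Tree: B1–B2, B2–B3, B2–B4, B3–B5, B2–B6, B3–B7, B1–B8
The largest bag has 4 vertices, giving width 3; this decomposition certifies tw(G) ≤ 3. Conversely, {c, d, e, k} is a clique of size 4, and the vertices of any clique must share a bag in every tree decomposition; so some bag has ≥ 4 vertices and tw(G) ≥ 3. Hence tw(G) = 3 exactly.

3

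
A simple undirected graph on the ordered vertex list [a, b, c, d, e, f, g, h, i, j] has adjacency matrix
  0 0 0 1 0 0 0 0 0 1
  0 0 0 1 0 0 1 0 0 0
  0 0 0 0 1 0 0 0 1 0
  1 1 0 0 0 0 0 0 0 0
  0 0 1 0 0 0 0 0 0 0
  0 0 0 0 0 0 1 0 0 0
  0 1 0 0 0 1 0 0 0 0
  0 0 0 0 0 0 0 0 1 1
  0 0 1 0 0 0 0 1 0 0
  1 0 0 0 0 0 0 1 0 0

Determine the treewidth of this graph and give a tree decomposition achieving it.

Treewidth 1.
One optimal decomposition is:
Bags: B1 = {f, g}  B2 = {b, g}  B3 = {b, d}  B4 = {a, d}  B5 = {a, j}  B6 = {h, j}  B7 = {h, i}  B8 = {c, i}  B9 = {c, e}
Tree: B1–B2, B2–B3, B3–B4, B4–B5, B5–B6, B6–B7, B7–B8, B8–B9

Each bag holds 2 vertices, so the decomposition has width 1, which upper-bounds the treewidth. Since G has at least one edge (e.g. f–g), it is not an edgeless graph, so tw(G) ≥ 1. The upper and lower bounds meet at 1, so that is the treewidth.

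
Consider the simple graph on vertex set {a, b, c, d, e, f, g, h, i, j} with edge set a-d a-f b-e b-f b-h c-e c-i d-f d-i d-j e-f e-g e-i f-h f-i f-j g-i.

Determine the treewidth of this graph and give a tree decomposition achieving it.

Every bag has size at most 3, so the width is 3 − 1 = 2 and tw(G) ≤ 2. On the other hand G contains the 3-clique {e, g, i}. A clique must lie in a single bag of any decomposition, so no decomposition can have width below 2. Hence tw(G) = 2 exactly.

Treewidth 2.
One such decomposition:
Bags: B1 = {c, e, i}  B2 = {e, f, i}  B3 = {d, f, i}  B4 = {a, d, f}  B5 = {b, e, f}  B6 = {b, f, h}  B7 = {e, g, i}  B8 = {d, f, j}
Tree: B1–B2, B2–B3, B3–B4, B2–B5, B5–B6, B2–B7, B3–B8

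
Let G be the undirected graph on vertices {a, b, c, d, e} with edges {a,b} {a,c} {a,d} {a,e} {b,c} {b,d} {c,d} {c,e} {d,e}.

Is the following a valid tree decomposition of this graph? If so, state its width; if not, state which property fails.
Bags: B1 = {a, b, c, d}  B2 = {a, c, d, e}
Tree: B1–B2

Checking the three conditions: (i) the bags cover all of {a, b, c, d, e}; (ii) for each edge, some bag contains both endpoints; (iii) the bags containing any fixed vertex form a subtree. All hold, so the decomposition is valid with width 4 − 1 = 3.

Yes; width 3.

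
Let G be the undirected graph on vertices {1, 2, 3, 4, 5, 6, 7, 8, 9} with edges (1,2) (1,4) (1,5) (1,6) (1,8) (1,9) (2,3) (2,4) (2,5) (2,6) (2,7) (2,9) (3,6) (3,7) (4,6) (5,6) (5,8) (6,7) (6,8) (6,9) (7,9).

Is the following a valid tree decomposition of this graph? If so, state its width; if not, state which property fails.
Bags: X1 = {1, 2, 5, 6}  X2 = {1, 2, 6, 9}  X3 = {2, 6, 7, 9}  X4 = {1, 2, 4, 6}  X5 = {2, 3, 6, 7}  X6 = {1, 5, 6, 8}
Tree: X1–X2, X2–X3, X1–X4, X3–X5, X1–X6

Yes; width 3.

Every vertex of G appears in some bag (union = {1, 2, 3, 4, 5, 6, 7, 8, 9}); every edge is covered by a bag; and for each vertex v the set of bags containing v is connected in the bag tree. The decomposition is therefore valid. The largest bag has 4 vertices, so the width is 3.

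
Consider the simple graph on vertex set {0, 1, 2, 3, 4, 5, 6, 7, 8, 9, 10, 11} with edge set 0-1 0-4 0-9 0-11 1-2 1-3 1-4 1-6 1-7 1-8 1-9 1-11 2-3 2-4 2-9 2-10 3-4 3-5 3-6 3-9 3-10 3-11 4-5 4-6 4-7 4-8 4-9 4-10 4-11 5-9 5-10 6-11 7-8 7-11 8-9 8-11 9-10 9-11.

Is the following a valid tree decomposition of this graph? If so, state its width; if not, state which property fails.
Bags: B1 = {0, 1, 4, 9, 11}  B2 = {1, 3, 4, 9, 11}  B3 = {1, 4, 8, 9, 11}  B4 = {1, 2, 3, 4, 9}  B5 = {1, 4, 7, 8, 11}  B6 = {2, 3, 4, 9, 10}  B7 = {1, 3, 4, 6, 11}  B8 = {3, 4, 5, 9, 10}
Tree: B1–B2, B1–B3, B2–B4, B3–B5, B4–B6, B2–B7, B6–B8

Checking the three conditions: (i) the bags cover all of {0, 1, 2, 3, 4, 5, 6, 7, 8, 9, 10, 11}; (ii) for each edge, some bag contains both endpoints; (iii) the bags containing any fixed vertex form a subtree. All hold, so the decomposition is valid with width 5 − 1 = 4.

Yes; width 4.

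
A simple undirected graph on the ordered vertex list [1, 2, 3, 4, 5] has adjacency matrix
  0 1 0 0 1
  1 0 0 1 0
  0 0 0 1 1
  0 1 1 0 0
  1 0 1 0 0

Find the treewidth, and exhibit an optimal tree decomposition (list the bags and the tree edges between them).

Treewidth 2.
One such decomposition:
Bags: B1 = {3, 4, 5}  B2 = {1, 4, 5}  B3 = {1, 2, 4}
Tree: B1–B2, B2–B3

The largest bag has 3 vertices, giving width 2; this decomposition certifies tw(G) ≤ 2. Since 4–3–5–1–2–4 is a cycle in G, G is not acyclic. Forests are exactly the graphs of treewidth ≤ 1, so tw(G) ≥ 2. Therefore the treewidth is 2.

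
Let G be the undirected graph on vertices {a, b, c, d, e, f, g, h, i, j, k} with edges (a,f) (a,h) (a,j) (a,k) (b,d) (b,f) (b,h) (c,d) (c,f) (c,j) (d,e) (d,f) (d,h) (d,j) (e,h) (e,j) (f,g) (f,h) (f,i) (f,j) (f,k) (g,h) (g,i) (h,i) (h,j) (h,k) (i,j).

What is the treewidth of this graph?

3

A width-3 tree decomposition is:
Bags: B1 = {a, f, h, j}  B2 = {d, f, h, j}  B3 = {f, h, i, j}  B4 = {a, f, h, k}  B5 = {f, g, h, i}  B6 = {d, e, h, j}  B7 = {b, d, f, h}  B8 = {c, d, f, j}
Tree: B1–B2, B1–B3, B1–B4, B3–B5, B2–B6, B2–B7, B2–B8
Each bag holds 4 vertices, so the decomposition has width 3, which upper-bounds the treewidth. On the other hand G contains the 4-clique {d, e, h, j}. A clique must lie in a single bag of any decomposition, so no decomposition can have width below 3. Hence tw(G) = 3 exactly.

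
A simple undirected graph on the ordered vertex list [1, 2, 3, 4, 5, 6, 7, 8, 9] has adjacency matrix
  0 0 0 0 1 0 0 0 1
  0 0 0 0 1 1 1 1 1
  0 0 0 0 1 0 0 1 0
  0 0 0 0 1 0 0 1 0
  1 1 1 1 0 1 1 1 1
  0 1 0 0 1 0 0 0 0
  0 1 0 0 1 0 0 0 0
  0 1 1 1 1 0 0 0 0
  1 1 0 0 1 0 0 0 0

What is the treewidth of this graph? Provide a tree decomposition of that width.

Every bag has size at most 3, so the width is 3 − 1 = 2 and tw(G) ≤ 2. For the lower bound, the 3 vertices {1, 5, 9} are pairwise adjacent, and any tree decomposition puts a clique entirely inside one bag — forcing width ≥ 2. Therefore the treewidth is 2.

Treewidth 2.
Bags: B1 = {4, 5, 8}  B2 = {2, 5, 8}  B3 = {2, 5, 7}  B4 = {3, 5, 8}  B5 = {2, 5, 9}  B6 = {2, 5, 6}  B7 = {1, 5, 9}
Tree: B1–B2, B2–B3, B2–B4, B3–B5, B5–B6, B5–B7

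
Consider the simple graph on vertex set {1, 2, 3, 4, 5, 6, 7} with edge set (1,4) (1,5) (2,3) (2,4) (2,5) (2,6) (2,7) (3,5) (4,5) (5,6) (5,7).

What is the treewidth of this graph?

2

A width-2 tree decomposition is:
Bags: B1 = {2, 4, 5}  B2 = {1, 4, 5}  B3 = {2, 3, 5}  B4 = {2, 5, 6}  B5 = {2, 5, 7}
Tree: B1–B2, B1–B3, B1–B4, B3–B5
Every bag has size at most 3, so the width is 3 − 1 = 2 and tw(G) ≤ 2. On the other hand G contains the 3-clique {1, 4, 5}. A clique must lie in a single bag of any decomposition, so no decomposition can have width below 2. Therefore the treewidth is 2.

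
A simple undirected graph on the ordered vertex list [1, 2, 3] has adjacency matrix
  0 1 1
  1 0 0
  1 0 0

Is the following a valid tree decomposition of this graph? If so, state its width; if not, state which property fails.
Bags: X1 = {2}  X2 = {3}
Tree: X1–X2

A tree decomposition must satisfy three properties: every vertex lies in some bag; for every edge, both endpoints lie together in some bag; and for every vertex, the bags containing it form a connected subtree. Here vertex 1 appears in no bag, so the decomposition is invalid.

No — vertex 1 appears in no bag.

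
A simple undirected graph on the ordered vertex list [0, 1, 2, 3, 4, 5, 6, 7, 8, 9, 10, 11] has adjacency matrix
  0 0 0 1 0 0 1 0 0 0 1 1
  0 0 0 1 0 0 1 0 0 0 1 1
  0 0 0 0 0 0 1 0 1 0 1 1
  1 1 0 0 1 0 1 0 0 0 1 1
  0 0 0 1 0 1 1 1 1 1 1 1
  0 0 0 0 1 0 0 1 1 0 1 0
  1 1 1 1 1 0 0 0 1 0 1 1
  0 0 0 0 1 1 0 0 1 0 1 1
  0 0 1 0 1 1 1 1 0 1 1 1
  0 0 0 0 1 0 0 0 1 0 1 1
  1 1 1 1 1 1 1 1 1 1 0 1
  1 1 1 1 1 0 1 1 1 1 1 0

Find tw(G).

4

A width-4 tree decomposition is:
Bags: B1 = {4, 6, 8, 10, 11}  B2 = {3, 4, 6, 10, 11}  B3 = {4, 7, 8, 10, 11}  B4 = {2, 6, 8, 10, 11}  B5 = {0, 3, 6, 10, 11}  B6 = {1, 3, 6, 10, 11}  B7 = {4, 8, 9, 10, 11}  B8 = {4, 5, 7, 8, 10}
Tree: B1–B2, B1–B3, B1–B4, B2–B5, B5–B6, B3–B7, B3–B8
Every bag has size at most 5, so the width is 5 − 1 = 4 and tw(G) ≤ 4. For the lower bound, the 5 vertices {4, 8, 9, 10, 11} are pairwise adjacent, and any tree decomposition puts a clique entirely inside one bag — forcing width ≥ 4. Combining the bounds, tw(G) = 4.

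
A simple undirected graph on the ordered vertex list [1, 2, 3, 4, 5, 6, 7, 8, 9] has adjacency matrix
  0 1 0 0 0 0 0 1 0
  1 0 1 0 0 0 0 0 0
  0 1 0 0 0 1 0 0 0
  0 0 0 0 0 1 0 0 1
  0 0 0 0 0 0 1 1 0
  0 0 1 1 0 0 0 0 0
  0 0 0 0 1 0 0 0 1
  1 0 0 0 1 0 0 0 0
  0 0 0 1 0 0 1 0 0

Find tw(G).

A width-2 tree decomposition is:
Bags: B1 = {2, 3, 6}  B2 = {1, 2, 6}  B3 = {1, 6, 8}  B4 = {5, 6, 8}  B5 = {5, 6, 7}  B6 = {6, 7, 9}  B7 = {4, 6, 9}
Tree: B1–B2, B2–B3, B3–B4, B4–B5, B5–B6, B6–B7
Each bag holds 3 vertices, so the decomposition has width 2, which upper-bounds the treewidth. The edges 6–3–2–1–8–5–7–9–4–6 form a cycle, so G is not a tree and its treewidth is at least 2. Therefore the treewidth is 2.

2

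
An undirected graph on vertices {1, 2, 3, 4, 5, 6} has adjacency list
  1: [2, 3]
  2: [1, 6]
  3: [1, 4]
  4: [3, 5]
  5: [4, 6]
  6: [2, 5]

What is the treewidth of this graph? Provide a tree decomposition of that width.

Each bag holds 3 vertices, so the decomposition has width 2, which upper-bounds the treewidth. For the lower bound, G contains the cycle 2–1–3–4–5–6–2, so G is not a forest; only forests have treewidth ≤ 1, hence tw(G) ≥ 2. The upper and lower bounds meet at 2, so that is the treewidth.

Treewidth 2.
Bags: B1 = {1, 2, 3}  B2 = {2, 3, 4}  B3 = {2, 4, 5}  B4 = {2, 5, 6}
Tree: B1–B2, B2–B3, B3–B4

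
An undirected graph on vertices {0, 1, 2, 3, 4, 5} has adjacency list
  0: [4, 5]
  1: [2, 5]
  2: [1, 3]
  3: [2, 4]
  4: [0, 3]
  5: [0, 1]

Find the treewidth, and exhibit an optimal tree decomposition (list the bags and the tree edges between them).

Treewidth 2.
One optimal decomposition is:
Bags: B1 = {1, 2, 3}  B2 = {1, 3, 5}  B3 = {0, 3, 5}  B4 = {0, 3, 4}
Tree: B1–B2, B2–B3, B3–B4

Each bag holds 3 vertices, so the decomposition has width 2, which upper-bounds the treewidth. For the lower bound, G contains the cycle 3–2–1–5–0–4–3, so G is not a forest; only forests have treewidth ≤ 1, hence tw(G) ≥ 2. Therefore the treewidth is 2.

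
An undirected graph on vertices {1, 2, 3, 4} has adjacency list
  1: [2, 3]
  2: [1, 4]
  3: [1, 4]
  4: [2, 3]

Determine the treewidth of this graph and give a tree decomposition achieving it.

Treewidth 2.
One such decomposition:
Bags: B1 = {1, 2, 4}  B2 = {1, 3, 4}
Tree: B1–B2

Each bag holds 3 vertices, so the decomposition has width 2, which upper-bounds the treewidth. The edges 1–2–4–3–1 form a cycle, so G is not a tree and its treewidth is at least 2. Combining the bounds, tw(G) = 2.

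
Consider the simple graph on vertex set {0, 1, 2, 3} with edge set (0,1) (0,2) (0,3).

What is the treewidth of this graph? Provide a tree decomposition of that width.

Treewidth 1.
One such decomposition:
Bags: B1 = {0, 2}  B2 = {0, 3}  B3 = {0, 1}
Tree: B1–B2, B1–B3

Each bag holds 2 vertices, so the decomposition has width 1, which upper-bounds the treewidth. Any graph with an edge has treewidth ≥ 1, and G has the edge 0–2. Combining the bounds, tw(G) = 1.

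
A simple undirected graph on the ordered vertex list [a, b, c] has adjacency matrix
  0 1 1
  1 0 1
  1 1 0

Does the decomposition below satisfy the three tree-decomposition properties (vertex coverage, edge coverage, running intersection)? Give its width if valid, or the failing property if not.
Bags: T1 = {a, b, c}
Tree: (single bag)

Every vertex of G appears in some bag (union = {a, b, c}); every edge is covered by a bag; and for each vertex v the set of bags containing v is connected in the bag tree. The decomposition is therefore valid. The largest bag has 3 vertices, so the width is 2.

Yes; width 2.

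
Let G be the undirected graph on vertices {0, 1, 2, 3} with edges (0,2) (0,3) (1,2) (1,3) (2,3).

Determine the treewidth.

2

A width-2 tree decomposition is:
Bags: B1 = {1, 2, 3}  B2 = {0, 2, 3}
Tree: B1–B2
Every bag has size at most 3, so the width is 3 − 1 = 2 and tw(G) ≤ 2. On the other hand G contains the 3-clique {0, 2, 3}. A clique must lie in a single bag of any decomposition, so no decomposition can have width below 2. The upper and lower bounds meet at 2, so that is the treewidth.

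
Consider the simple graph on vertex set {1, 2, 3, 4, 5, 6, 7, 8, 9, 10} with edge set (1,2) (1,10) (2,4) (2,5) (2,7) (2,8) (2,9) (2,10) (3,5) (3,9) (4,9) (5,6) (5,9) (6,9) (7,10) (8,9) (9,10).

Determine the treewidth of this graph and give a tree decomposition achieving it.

Each bag holds 3 vertices, so the decomposition has width 2, which upper-bounds the treewidth. Conversely, {1, 2, 10} is a clique of size 3, and the vertices of any clique must share a bag in every tree decomposition; so some bag has ≥ 3 vertices and tw(G) ≥ 2. Hence tw(G) = 2 exactly.

Treewidth 2.
One such decomposition:
Bags: B1 = {2, 5, 9}  B2 = {2, 8, 9}  B3 = {2, 9, 10}  B4 = {5, 6, 9}  B5 = {3, 5, 9}  B6 = {2, 7, 10}  B7 = {2, 4, 9}  B8 = {1, 2, 10}
Tree: B1–B2, B1–B3, B1–B4, B4–B5, B3–B6, B3–B7, B6–B8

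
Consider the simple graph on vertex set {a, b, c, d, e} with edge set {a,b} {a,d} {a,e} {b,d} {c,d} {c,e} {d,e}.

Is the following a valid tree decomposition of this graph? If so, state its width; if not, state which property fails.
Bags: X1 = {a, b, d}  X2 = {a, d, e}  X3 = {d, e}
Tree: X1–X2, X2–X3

No — vertex c appears in no bag.

A tree decomposition must satisfy three properties: every vertex lies in some bag; for every edge, both endpoints lie together in some bag; and for every vertex, the bags containing it form a connected subtree. Here vertex c appears in no bag, so the decomposition is invalid.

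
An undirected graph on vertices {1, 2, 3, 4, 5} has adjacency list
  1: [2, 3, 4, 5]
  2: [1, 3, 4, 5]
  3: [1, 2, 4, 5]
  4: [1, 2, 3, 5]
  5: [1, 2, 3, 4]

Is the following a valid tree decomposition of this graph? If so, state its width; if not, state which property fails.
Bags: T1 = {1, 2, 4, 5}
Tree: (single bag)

No — vertex 3 appears in no bag.

A tree decomposition must satisfy three properties: every vertex lies in some bag; for every edge, both endpoints lie together in some bag; and for every vertex, the bags containing it form a connected subtree. Here vertex 3 appears in no bag, so the decomposition is invalid.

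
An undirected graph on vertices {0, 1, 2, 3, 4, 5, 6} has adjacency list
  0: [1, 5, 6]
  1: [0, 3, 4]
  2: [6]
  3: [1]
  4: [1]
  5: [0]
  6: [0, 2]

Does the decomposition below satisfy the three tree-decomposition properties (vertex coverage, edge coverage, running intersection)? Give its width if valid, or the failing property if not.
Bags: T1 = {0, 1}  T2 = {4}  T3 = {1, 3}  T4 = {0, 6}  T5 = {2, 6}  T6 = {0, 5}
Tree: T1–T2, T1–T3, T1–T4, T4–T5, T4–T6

No — edge (1,4) lies in no bag.

A tree decomposition must satisfy three properties: every vertex lies in some bag; for every edge, both endpoints lie together in some bag; and for every vertex, the bags containing it form a connected subtree. Here edge (1,4) lies in no bag, so the decomposition is invalid.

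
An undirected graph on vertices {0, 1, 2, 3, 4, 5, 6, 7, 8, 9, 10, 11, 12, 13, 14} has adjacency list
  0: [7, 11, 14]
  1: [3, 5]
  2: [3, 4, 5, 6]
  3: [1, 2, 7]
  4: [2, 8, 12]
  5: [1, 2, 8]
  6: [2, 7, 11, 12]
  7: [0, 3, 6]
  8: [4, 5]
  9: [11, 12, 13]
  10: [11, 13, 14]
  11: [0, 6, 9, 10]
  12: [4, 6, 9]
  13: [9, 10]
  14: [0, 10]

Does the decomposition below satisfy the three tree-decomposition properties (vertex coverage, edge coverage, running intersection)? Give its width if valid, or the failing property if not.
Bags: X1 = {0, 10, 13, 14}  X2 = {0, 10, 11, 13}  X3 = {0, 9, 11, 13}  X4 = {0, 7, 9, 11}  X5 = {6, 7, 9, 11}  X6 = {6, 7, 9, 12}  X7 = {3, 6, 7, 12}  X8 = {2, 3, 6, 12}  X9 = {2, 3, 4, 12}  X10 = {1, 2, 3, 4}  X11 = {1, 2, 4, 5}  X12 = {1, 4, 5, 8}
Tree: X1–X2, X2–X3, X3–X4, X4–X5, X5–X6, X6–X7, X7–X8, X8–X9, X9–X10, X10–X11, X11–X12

Yes; width 3.

Vertex coverage: the bags together contain {0, 1, 2, 3, 4, 5, 6, 7, 8, 9, 10, 11, 12, 13, 14}, the full vertex set. Edge coverage: each edge of G has both endpoints in at least one bag. Running intersection: for every vertex, the bags containing it form a connected subtree. All three properties hold, so this is a valid tree decomposition of width max|bag| − 1 = 3, and hence tw(G) ≤ 3.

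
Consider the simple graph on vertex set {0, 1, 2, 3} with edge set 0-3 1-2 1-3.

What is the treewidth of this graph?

A width-1 tree decomposition is:
Bags: B1 = {0, 3}  B2 = {1, 3}  B3 = {1, 2}
Tree: B1–B2, B2–B3
Every bag has size at most 2, so the width is 2 − 1 = 1 and tw(G) ≤ 1. Any graph with an edge has treewidth ≥ 1, and G has the edge 0–3. The upper and lower bounds meet at 1, so that is the treewidth.

1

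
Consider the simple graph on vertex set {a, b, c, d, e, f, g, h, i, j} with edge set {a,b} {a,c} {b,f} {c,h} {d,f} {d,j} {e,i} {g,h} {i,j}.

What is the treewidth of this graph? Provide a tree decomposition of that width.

Treewidth 1.
Bags: B1 = {e, i}  B2 = {i, j}  B3 = {d, j}  B4 = {d, f}  B5 = {b, f}  B6 = {a, b}  B7 = {a, c}  B8 = {c, h}  B9 = {g, h}
Tree: B1–B2, B2–B3, B3–B4, B4–B5, B5–B6, B6–B7, B7–B8, B8–B9

Each bag holds 2 vertices, so the decomposition has width 1, which upper-bounds the treewidth. Any graph with an edge has treewidth ≥ 1, and G has the edge e–i. Combining the bounds, tw(G) = 1.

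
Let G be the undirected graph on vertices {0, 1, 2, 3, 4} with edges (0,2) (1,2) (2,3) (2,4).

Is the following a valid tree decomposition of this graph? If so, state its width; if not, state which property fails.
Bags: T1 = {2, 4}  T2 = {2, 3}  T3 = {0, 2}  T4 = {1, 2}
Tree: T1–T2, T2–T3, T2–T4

Yes; width 1.

Checking the three conditions: (i) the bags cover all of {0, 1, 2, 3, 4}; (ii) for each edge, some bag contains both endpoints; (iii) the bags containing any fixed vertex form a subtree. All hold, so the decomposition is valid with width 2 − 1 = 1.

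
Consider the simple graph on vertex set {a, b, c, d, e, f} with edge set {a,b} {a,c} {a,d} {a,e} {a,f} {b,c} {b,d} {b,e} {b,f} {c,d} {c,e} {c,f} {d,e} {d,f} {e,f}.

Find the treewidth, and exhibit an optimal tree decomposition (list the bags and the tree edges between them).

Treewidth 5.
One such decomposition:
Bags: B1 = {a, b, c, d, e, f}
Tree: (single bag)

With just one bag of size 6, the width is 6 − 1 = 5, so tw(G) ≤ 5. On the other hand G contains the 6-clique {a, b, c, d, e, f}. A clique must lie in a single bag of any decomposition, so no decomposition can have width below 5. Combining the bounds, tw(G) = 5.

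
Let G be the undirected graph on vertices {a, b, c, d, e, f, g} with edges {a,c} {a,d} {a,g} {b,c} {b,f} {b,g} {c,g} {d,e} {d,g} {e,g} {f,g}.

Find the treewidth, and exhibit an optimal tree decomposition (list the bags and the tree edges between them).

Treewidth 2.
One such decomposition:
Bags: B1 = {a, c, g}  B2 = {b, c, g}  B3 = {b, f, g}  B4 = {a, d, g}  B5 = {d, e, g}
Tree: B1–B2, B2–B3, B1–B4, B4–B5

Every bag has size at most 3, so the width is 3 − 1 = 2 and tw(G) ≤ 2. On the other hand G contains the 3-clique {d, e, g}. A clique must lie in a single bag of any decomposition, so no decomposition can have width below 2. Hence tw(G) = 2 exactly.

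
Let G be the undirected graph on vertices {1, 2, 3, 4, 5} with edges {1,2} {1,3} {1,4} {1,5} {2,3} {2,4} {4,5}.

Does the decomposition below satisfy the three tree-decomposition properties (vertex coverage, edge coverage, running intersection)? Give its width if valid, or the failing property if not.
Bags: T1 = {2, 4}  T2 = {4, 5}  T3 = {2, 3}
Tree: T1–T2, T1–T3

No — vertex 1 appears in no bag.

A tree decomposition must satisfy three properties: every vertex lies in some bag; for every edge, both endpoints lie together in some bag; and for every vertex, the bags containing it form a connected subtree. Here vertex 1 appears in no bag, so the decomposition is invalid.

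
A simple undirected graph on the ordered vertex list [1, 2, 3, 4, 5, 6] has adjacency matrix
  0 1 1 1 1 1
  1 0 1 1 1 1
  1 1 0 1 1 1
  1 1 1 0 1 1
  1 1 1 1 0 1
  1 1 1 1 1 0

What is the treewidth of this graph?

A width-5 tree decomposition is:
Bags: B1 = {1, 2, 3, 4, 5, 6}
Tree: (single bag)
A single bag containing all 6 vertices is trivially a valid decomposition of width 5. Conversely, {1, 2, 3, 4, 5, 6} is a clique of size 6, and the vertices of any clique must share a bag in every tree decomposition; so some bag has ≥ 6 vertices and tw(G) ≥ 5. Hence tw(G) = 5 exactly.

5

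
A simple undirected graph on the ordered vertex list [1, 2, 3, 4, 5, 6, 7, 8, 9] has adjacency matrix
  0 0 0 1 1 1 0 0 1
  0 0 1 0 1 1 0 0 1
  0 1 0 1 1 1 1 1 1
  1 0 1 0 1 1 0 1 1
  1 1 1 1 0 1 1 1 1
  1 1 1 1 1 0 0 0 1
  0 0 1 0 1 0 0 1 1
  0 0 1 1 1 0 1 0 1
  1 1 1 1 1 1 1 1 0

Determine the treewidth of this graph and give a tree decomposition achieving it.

Treewidth 4.
One such decomposition:
Bags: B1 = {3, 5, 7, 8, 9}  B2 = {3, 4, 5, 8, 9}  B3 = {3, 4, 5, 6, 9}  B4 = {1, 4, 5, 6, 9}  B5 = {2, 3, 5, 6, 9}
Tree: B1–B2, B2–B3, B3–B4, B3–B5

The largest bag has 5 vertices, giving width 4; this decomposition certifies tw(G) ≤ 4. Conversely, {1, 4, 5, 6, 9} is a clique of size 5, and the vertices of any clique must share a bag in every tree decomposition; so some bag has ≥ 5 vertices and tw(G) ≥ 4. Combining the bounds, tw(G) = 4.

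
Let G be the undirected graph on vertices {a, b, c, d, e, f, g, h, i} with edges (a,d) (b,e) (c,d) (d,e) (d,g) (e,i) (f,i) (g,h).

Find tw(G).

1

A width-1 tree decomposition is:
Bags: B1 = {d, e}  B2 = {c, d}  B3 = {b, e}  B4 = {e, i}  B5 = {d, g}  B6 = {f, i}  B7 = {a, d}  B8 = {g, h}
Tree: B1–B2, B1–B3, B3–B4, B2–B5, B4–B6, B5–B7, B5–B8
The largest bag has 2 vertices, giving width 1; this decomposition certifies tw(G) ≤ 1. Since G has at least one edge (e.g. d–e), it is not an edgeless graph, so tw(G) ≥ 1. Therefore the treewidth is 1.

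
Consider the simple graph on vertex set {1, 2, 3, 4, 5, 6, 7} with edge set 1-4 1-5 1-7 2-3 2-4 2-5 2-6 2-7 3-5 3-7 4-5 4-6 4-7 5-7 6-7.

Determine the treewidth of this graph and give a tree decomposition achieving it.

Each bag holds 4 vertices, so the decomposition has width 3, which upper-bounds the treewidth. For the lower bound, the 4 vertices {1, 4, 5, 7} are pairwise adjacent, and any tree decomposition puts a clique entirely inside one bag — forcing width ≥ 3. Combining the bounds, tw(G) = 3.

Treewidth 3.
One such decomposition:
Bags: B1 = {2, 3, 5, 7}  B2 = {2, 4, 5, 7}  B3 = {1, 4, 5, 7}  B4 = {2, 4, 6, 7}
Tree: B1–B2, B2–B3, B2–B4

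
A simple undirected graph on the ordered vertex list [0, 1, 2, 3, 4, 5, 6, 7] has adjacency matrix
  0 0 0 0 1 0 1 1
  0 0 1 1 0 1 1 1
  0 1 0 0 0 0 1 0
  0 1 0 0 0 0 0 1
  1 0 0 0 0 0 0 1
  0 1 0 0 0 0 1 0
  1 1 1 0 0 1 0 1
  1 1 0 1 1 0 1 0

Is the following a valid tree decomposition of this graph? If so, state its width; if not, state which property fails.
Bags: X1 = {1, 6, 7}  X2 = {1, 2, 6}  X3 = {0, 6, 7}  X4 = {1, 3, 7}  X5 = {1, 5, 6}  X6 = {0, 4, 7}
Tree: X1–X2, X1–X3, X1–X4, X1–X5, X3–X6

Yes; width 2.

Every vertex of G appears in some bag (union = {0, 1, 2, 3, 4, 5, 6, 7}); every edge is covered by a bag; and for each vertex v the set of bags containing v is connected in the bag tree. The decomposition is therefore valid. The largest bag has 3 vertices, so the width is 2.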